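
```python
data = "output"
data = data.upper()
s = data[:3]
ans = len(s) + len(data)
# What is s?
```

Trace (tracking s):
data = 'output'  # -> data = 'output'
data = data.upper()  # -> data = 'OUTPUT'
s = data[:3]  # -> s = 'OUT'
ans = len(s) + len(data)  # -> ans = 9

Answer: 'OUT'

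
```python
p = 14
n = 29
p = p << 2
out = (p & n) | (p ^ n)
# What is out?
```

Answer: 61

Derivation:
Trace (tracking out):
p = 14  # -> p = 14
n = 29  # -> n = 29
p = p << 2  # -> p = 56
out = p & n | p ^ n  # -> out = 61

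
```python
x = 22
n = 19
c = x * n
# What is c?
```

Trace (tracking c):
x = 22  # -> x = 22
n = 19  # -> n = 19
c = x * n  # -> c = 418

Answer: 418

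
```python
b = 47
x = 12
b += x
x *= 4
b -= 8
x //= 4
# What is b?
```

Answer: 51

Derivation:
Trace (tracking b):
b = 47  # -> b = 47
x = 12  # -> x = 12
b += x  # -> b = 59
x *= 4  # -> x = 48
b -= 8  # -> b = 51
x //= 4  # -> x = 12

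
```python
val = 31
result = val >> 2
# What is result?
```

Answer: 7

Derivation:
Trace (tracking result):
val = 31  # -> val = 31
result = val >> 2  # -> result = 7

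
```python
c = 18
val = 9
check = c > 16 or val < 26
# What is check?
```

Answer: True

Derivation:
Trace (tracking check):
c = 18  # -> c = 18
val = 9  # -> val = 9
check = c > 16 or val < 26  # -> check = True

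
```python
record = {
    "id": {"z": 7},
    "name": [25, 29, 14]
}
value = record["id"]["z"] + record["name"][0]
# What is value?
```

Trace (tracking value):
record = {'id': {'z': 7}, 'name': [25, 29, 14]}  # -> record = {'id': {'z': 7}, 'name': [25, 29, 14]}
value = record['id']['z'] + record['name'][0]  # -> value = 32

Answer: 32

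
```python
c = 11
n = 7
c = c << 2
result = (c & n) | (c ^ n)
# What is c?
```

Answer: 44

Derivation:
Trace (tracking c):
c = 11  # -> c = 11
n = 7  # -> n = 7
c = c << 2  # -> c = 44
result = c & n | c ^ n  # -> result = 47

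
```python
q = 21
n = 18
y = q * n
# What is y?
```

Answer: 378

Derivation:
Trace (tracking y):
q = 21  # -> q = 21
n = 18  # -> n = 18
y = q * n  # -> y = 378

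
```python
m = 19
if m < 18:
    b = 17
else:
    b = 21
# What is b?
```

Answer: 21

Derivation:
Trace (tracking b):
m = 19  # -> m = 19
if m < 18:  # condition is False
else:
    b = 21  # -> b = 21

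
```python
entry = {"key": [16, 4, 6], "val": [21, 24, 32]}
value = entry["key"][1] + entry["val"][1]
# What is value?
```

Answer: 28

Derivation:
Trace (tracking value):
entry = {'key': [16, 4, 6], 'val': [21, 24, 32]}  # -> entry = {'key': [16, 4, 6], 'val': [21, 24, 32]}
value = entry['key'][1] + entry['val'][1]  # -> value = 28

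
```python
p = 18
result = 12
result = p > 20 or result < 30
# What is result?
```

Trace (tracking result):
p = 18  # -> p = 18
result = 12  # -> result = 12
result = p > 20 or result < 30  # -> result = True

Answer: True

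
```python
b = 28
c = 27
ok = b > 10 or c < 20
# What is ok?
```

Answer: True

Derivation:
Trace (tracking ok):
b = 28  # -> b = 28
c = 27  # -> c = 27
ok = b > 10 or c < 20  # -> ok = True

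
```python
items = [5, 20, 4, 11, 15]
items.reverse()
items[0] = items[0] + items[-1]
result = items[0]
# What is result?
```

Answer: 20

Derivation:
Trace (tracking result):
items = [5, 20, 4, 11, 15]  # -> items = [5, 20, 4, 11, 15]
items.reverse()  # -> items = [15, 11, 4, 20, 5]
items[0] = items[0] + items[-1]  # -> items = [20, 11, 4, 20, 5]
result = items[0]  # -> result = 20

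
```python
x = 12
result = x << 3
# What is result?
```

Answer: 96

Derivation:
Trace (tracking result):
x = 12  # -> x = 12
result = x << 3  # -> result = 96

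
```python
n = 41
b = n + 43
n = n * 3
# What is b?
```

Trace (tracking b):
n = 41  # -> n = 41
b = n + 43  # -> b = 84
n = n * 3  # -> n = 123

Answer: 84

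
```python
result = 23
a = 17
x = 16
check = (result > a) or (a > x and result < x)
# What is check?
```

Answer: True

Derivation:
Trace (tracking check):
result = 23  # -> result = 23
a = 17  # -> a = 17
x = 16  # -> x = 16
check = result > a or (a > x and result < x)  # -> check = True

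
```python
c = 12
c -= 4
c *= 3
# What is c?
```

Trace (tracking c):
c = 12  # -> c = 12
c -= 4  # -> c = 8
c *= 3  # -> c = 24

Answer: 24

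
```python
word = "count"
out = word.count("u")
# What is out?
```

Answer: 1

Derivation:
Trace (tracking out):
word = 'count'  # -> word = 'count'
out = word.count('u')  # -> out = 1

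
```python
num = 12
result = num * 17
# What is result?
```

Answer: 204

Derivation:
Trace (tracking result):
num = 12  # -> num = 12
result = num * 17  # -> result = 204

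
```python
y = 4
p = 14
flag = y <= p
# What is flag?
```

Trace (tracking flag):
y = 4  # -> y = 4
p = 14  # -> p = 14
flag = y <= p  # -> flag = True

Answer: True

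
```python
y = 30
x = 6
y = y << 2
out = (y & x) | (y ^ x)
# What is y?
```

Answer: 120

Derivation:
Trace (tracking y):
y = 30  # -> y = 30
x = 6  # -> x = 6
y = y << 2  # -> y = 120
out = y & x | y ^ x  # -> out = 126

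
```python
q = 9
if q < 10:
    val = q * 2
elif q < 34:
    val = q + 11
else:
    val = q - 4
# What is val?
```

Trace (tracking val):
q = 9  # -> q = 9
if q < 10:  # condition is True
    val = q * 2  # -> val = 18

Answer: 18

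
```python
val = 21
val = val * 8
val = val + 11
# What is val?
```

Answer: 179

Derivation:
Trace (tracking val):
val = 21  # -> val = 21
val = val * 8  # -> val = 168
val = val + 11  # -> val = 179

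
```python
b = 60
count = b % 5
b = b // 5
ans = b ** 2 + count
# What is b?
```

Trace (tracking b):
b = 60  # -> b = 60
count = b % 5  # -> count = 0
b = b // 5  # -> b = 12
ans = b ** 2 + count  # -> ans = 144

Answer: 12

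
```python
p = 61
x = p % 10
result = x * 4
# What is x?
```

Trace (tracking x):
p = 61  # -> p = 61
x = p % 10  # -> x = 1
result = x * 4  # -> result = 4

Answer: 1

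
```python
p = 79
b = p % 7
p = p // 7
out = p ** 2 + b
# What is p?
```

Answer: 11

Derivation:
Trace (tracking p):
p = 79  # -> p = 79
b = p % 7  # -> b = 2
p = p // 7  # -> p = 11
out = p ** 2 + b  # -> out = 123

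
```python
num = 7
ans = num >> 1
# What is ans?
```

Answer: 3

Derivation:
Trace (tracking ans):
num = 7  # -> num = 7
ans = num >> 1  # -> ans = 3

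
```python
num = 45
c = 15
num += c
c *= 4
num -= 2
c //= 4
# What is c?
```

Trace (tracking c):
num = 45  # -> num = 45
c = 15  # -> c = 15
num += c  # -> num = 60
c *= 4  # -> c = 60
num -= 2  # -> num = 58
c //= 4  # -> c = 15

Answer: 15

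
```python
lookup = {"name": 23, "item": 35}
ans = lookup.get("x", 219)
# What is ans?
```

Answer: 219

Derivation:
Trace (tracking ans):
lookup = {'name': 23, 'item': 35}  # -> lookup = {'name': 23, 'item': 35}
ans = lookup.get('x', 219)  # -> ans = 219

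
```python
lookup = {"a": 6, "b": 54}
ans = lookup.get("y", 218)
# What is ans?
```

Answer: 218

Derivation:
Trace (tracking ans):
lookup = {'a': 6, 'b': 54}  # -> lookup = {'a': 6, 'b': 54}
ans = lookup.get('y', 218)  # -> ans = 218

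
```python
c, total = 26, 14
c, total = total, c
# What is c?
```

Answer: 14

Derivation:
Trace (tracking c):
c, total = (26, 14)  # -> c = 26, total = 14
c, total = (total, c)  # -> c = 14, total = 26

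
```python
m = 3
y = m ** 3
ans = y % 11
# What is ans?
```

Answer: 5

Derivation:
Trace (tracking ans):
m = 3  # -> m = 3
y = m ** 3  # -> y = 27
ans = y % 11  # -> ans = 5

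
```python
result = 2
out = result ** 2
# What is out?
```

Answer: 4

Derivation:
Trace (tracking out):
result = 2  # -> result = 2
out = result ** 2  # -> out = 4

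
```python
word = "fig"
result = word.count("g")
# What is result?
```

Trace (tracking result):
word = 'fig'  # -> word = 'fig'
result = word.count('g')  # -> result = 1

Answer: 1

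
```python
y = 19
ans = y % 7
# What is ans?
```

Answer: 5

Derivation:
Trace (tracking ans):
y = 19  # -> y = 19
ans = y % 7  # -> ans = 5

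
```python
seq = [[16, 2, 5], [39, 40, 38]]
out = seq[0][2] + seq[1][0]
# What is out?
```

Trace (tracking out):
seq = [[16, 2, 5], [39, 40, 38]]  # -> seq = [[16, 2, 5], [39, 40, 38]]
out = seq[0][2] + seq[1][0]  # -> out = 44

Answer: 44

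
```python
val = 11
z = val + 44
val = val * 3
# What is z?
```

Answer: 55

Derivation:
Trace (tracking z):
val = 11  # -> val = 11
z = val + 44  # -> z = 55
val = val * 3  # -> val = 33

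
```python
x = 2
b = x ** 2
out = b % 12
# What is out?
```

Trace (tracking out):
x = 2  # -> x = 2
b = x ** 2  # -> b = 4
out = b % 12  # -> out = 4

Answer: 4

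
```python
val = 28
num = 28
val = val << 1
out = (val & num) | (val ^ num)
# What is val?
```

Answer: 56

Derivation:
Trace (tracking val):
val = 28  # -> val = 28
num = 28  # -> num = 28
val = val << 1  # -> val = 56
out = val & num | val ^ num  # -> out = 60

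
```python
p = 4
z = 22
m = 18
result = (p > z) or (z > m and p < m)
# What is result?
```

Trace (tracking result):
p = 4  # -> p = 4
z = 22  # -> z = 22
m = 18  # -> m = 18
result = p > z or (z > m and p < m)  # -> result = True

Answer: True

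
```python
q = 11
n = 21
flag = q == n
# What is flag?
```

Trace (tracking flag):
q = 11  # -> q = 11
n = 21  # -> n = 21
flag = q == n  # -> flag = False

Answer: False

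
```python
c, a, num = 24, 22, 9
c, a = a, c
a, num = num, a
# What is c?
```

Trace (tracking c):
c, a, num = (24, 22, 9)  # -> c = 24, a = 22, num = 9
c, a = (a, c)  # -> c = 22, a = 24
a, num = (num, a)  # -> a = 9, num = 24

Answer: 22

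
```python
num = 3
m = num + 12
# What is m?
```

Trace (tracking m):
num = 3  # -> num = 3
m = num + 12  # -> m = 15

Answer: 15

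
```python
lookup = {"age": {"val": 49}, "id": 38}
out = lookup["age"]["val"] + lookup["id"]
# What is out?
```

Trace (tracking out):
lookup = {'age': {'val': 49}, 'id': 38}  # -> lookup = {'age': {'val': 49}, 'id': 38}
out = lookup['age']['val'] + lookup['id']  # -> out = 87

Answer: 87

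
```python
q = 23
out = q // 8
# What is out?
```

Trace (tracking out):
q = 23  # -> q = 23
out = q // 8  # -> out = 2

Answer: 2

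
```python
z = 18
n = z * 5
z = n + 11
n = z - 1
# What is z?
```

Answer: 101

Derivation:
Trace (tracking z):
z = 18  # -> z = 18
n = z * 5  # -> n = 90
z = n + 11  # -> z = 101
n = z - 1  # -> n = 100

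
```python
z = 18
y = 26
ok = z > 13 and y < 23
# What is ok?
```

Answer: False

Derivation:
Trace (tracking ok):
z = 18  # -> z = 18
y = 26  # -> y = 26
ok = z > 13 and y < 23  # -> ok = False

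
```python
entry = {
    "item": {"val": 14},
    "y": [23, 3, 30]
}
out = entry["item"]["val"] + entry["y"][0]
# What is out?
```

Answer: 37

Derivation:
Trace (tracking out):
entry = {'item': {'val': 14}, 'y': [23, 3, 30]}  # -> entry = {'item': {'val': 14}, 'y': [23, 3, 30]}
out = entry['item']['val'] + entry['y'][0]  # -> out = 37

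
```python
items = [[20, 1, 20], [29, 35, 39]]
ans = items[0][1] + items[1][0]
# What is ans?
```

Trace (tracking ans):
items = [[20, 1, 20], [29, 35, 39]]  # -> items = [[20, 1, 20], [29, 35, 39]]
ans = items[0][1] + items[1][0]  # -> ans = 30

Answer: 30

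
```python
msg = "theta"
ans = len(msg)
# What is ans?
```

Trace (tracking ans):
msg = 'theta'  # -> msg = 'theta'
ans = len(msg)  # -> ans = 5

Answer: 5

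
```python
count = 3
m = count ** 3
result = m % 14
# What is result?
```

Trace (tracking result):
count = 3  # -> count = 3
m = count ** 3  # -> m = 27
result = m % 14  # -> result = 13

Answer: 13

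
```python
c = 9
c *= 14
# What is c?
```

Answer: 126

Derivation:
Trace (tracking c):
c = 9  # -> c = 9
c *= 14  # -> c = 126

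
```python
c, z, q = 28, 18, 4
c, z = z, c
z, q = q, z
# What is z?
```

Trace (tracking z):
c, z, q = (28, 18, 4)  # -> c = 28, z = 18, q = 4
c, z = (z, c)  # -> c = 18, z = 28
z, q = (q, z)  # -> z = 4, q = 28

Answer: 4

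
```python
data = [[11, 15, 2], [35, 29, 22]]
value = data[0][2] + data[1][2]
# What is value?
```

Answer: 24

Derivation:
Trace (tracking value):
data = [[11, 15, 2], [35, 29, 22]]  # -> data = [[11, 15, 2], [35, 29, 22]]
value = data[0][2] + data[1][2]  # -> value = 24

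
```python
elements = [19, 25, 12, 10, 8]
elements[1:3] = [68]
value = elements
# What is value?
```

Answer: [19, 68, 10, 8]

Derivation:
Trace (tracking value):
elements = [19, 25, 12, 10, 8]  # -> elements = [19, 25, 12, 10, 8]
elements[1:3] = [68]  # -> elements = [19, 68, 10, 8]
value = elements  # -> value = [19, 68, 10, 8]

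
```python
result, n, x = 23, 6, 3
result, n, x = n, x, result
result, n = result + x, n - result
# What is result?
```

Answer: 29

Derivation:
Trace (tracking result):
result, n, x = (23, 6, 3)  # -> result = 23, n = 6, x = 3
result, n, x = (n, x, result)  # -> result = 6, n = 3, x = 23
result, n = (result + x, n - result)  # -> result = 29, n = -3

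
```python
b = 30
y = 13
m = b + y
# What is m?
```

Trace (tracking m):
b = 30  # -> b = 30
y = 13  # -> y = 13
m = b + y  # -> m = 43

Answer: 43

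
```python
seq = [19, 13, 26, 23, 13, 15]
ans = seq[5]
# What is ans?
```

Answer: 15

Derivation:
Trace (tracking ans):
seq = [19, 13, 26, 23, 13, 15]  # -> seq = [19, 13, 26, 23, 13, 15]
ans = seq[5]  # -> ans = 15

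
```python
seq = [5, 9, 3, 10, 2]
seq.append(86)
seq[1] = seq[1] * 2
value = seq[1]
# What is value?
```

Answer: 18

Derivation:
Trace (tracking value):
seq = [5, 9, 3, 10, 2]  # -> seq = [5, 9, 3, 10, 2]
seq.append(86)  # -> seq = [5, 9, 3, 10, 2, 86]
seq[1] = seq[1] * 2  # -> seq = [5, 18, 3, 10, 2, 86]
value = seq[1]  # -> value = 18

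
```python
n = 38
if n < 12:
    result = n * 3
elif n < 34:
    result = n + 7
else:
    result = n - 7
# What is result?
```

Trace (tracking result):
n = 38  # -> n = 38
if n < 12:  # condition is False
elif n < 34:  # condition is False
else:
    result = n - 7  # -> result = 31

Answer: 31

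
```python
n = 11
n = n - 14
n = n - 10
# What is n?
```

Answer: -13

Derivation:
Trace (tracking n):
n = 11  # -> n = 11
n = n - 14  # -> n = -3
n = n - 10  # -> n = -13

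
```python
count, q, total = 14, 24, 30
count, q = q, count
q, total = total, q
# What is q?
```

Answer: 30

Derivation:
Trace (tracking q):
count, q, total = (14, 24, 30)  # -> count = 14, q = 24, total = 30
count, q = (q, count)  # -> count = 24, q = 14
q, total = (total, q)  # -> q = 30, total = 14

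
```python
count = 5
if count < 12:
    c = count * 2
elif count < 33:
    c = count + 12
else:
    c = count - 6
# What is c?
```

Trace (tracking c):
count = 5  # -> count = 5
if count < 12:  # condition is True
    c = count * 2  # -> c = 10

Answer: 10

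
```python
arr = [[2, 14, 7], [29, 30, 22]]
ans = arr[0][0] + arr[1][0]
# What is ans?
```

Answer: 31

Derivation:
Trace (tracking ans):
arr = [[2, 14, 7], [29, 30, 22]]  # -> arr = [[2, 14, 7], [29, 30, 22]]
ans = arr[0][0] + arr[1][0]  # -> ans = 31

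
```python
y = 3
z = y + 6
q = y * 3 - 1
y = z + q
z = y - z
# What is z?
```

Answer: 8

Derivation:
Trace (tracking z):
y = 3  # -> y = 3
z = y + 6  # -> z = 9
q = y * 3 - 1  # -> q = 8
y = z + q  # -> y = 17
z = y - z  # -> z = 8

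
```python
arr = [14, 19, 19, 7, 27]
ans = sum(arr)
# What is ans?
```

Answer: 86

Derivation:
Trace (tracking ans):
arr = [14, 19, 19, 7, 27]  # -> arr = [14, 19, 19, 7, 27]
ans = sum(arr)  # -> ans = 86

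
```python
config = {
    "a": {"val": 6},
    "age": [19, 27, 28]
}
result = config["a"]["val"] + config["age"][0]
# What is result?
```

Trace (tracking result):
config = {'a': {'val': 6}, 'age': [19, 27, 28]}  # -> config = {'a': {'val': 6}, 'age': [19, 27, 28]}
result = config['a']['val'] + config['age'][0]  # -> result = 25

Answer: 25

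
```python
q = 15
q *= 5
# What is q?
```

Answer: 75

Derivation:
Trace (tracking q):
q = 15  # -> q = 15
q *= 5  # -> q = 75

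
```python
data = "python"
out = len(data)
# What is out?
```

Answer: 6

Derivation:
Trace (tracking out):
data = 'python'  # -> data = 'python'
out = len(data)  # -> out = 6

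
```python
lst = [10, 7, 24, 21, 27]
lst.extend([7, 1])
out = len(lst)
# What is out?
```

Answer: 7

Derivation:
Trace (tracking out):
lst = [10, 7, 24, 21, 27]  # -> lst = [10, 7, 24, 21, 27]
lst.extend([7, 1])  # -> lst = [10, 7, 24, 21, 27, 7, 1]
out = len(lst)  # -> out = 7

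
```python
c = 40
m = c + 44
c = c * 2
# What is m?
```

Trace (tracking m):
c = 40  # -> c = 40
m = c + 44  # -> m = 84
c = c * 2  # -> c = 80

Answer: 84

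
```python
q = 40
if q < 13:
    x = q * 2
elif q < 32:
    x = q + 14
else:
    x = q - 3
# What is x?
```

Answer: 37

Derivation:
Trace (tracking x):
q = 40  # -> q = 40
if q < 13:  # condition is False
elif q < 32:  # condition is False
else:
    x = q - 3  # -> x = 37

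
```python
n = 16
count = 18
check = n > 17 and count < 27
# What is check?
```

Answer: False

Derivation:
Trace (tracking check):
n = 16  # -> n = 16
count = 18  # -> count = 18
check = n > 17 and count < 27  # -> check = False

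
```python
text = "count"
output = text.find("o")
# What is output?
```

Trace (tracking output):
text = 'count'  # -> text = 'count'
output = text.find('o')  # -> output = 1

Answer: 1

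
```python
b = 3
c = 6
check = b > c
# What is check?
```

Answer: False

Derivation:
Trace (tracking check):
b = 3  # -> b = 3
c = 6  # -> c = 6
check = b > c  # -> check = False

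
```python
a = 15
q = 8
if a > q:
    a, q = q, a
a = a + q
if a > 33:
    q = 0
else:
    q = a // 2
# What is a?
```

Trace (tracking a):
a = 15  # -> a = 15
q = 8  # -> q = 8
if a > q:  # condition is True
    a, q = (q, a)  # -> a = 8, q = 15
a = a + q  # -> a = 23
if a > 33:  # condition is False
else:
    q = a // 2  # -> q = 11

Answer: 23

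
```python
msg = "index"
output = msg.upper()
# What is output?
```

Answer: 'INDEX'

Derivation:
Trace (tracking output):
msg = 'index'  # -> msg = 'index'
output = msg.upper()  # -> output = 'INDEX'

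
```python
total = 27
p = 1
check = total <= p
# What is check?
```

Answer: False

Derivation:
Trace (tracking check):
total = 27  # -> total = 27
p = 1  # -> p = 1
check = total <= p  # -> check = False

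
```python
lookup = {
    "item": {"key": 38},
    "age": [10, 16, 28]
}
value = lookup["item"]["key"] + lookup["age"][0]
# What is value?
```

Answer: 48

Derivation:
Trace (tracking value):
lookup = {'item': {'key': 38}, 'age': [10, 16, 28]}  # -> lookup = {'item': {'key': 38}, 'age': [10, 16, 28]}
value = lookup['item']['key'] + lookup['age'][0]  # -> value = 48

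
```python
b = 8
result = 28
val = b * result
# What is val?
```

Answer: 224

Derivation:
Trace (tracking val):
b = 8  # -> b = 8
result = 28  # -> result = 28
val = b * result  # -> val = 224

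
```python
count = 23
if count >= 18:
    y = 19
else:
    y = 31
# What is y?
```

Answer: 19

Derivation:
Trace (tracking y):
count = 23  # -> count = 23
if count >= 18:  # condition is True
    y = 19  # -> y = 19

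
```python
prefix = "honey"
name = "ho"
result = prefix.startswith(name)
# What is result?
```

Answer: True

Derivation:
Trace (tracking result):
prefix = 'honey'  # -> prefix = 'honey'
name = 'ho'  # -> name = 'ho'
result = prefix.startswith(name)  # -> result = True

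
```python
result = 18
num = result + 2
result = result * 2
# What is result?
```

Trace (tracking result):
result = 18  # -> result = 18
num = result + 2  # -> num = 20
result = result * 2  # -> result = 36

Answer: 36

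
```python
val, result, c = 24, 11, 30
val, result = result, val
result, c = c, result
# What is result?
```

Trace (tracking result):
val, result, c = (24, 11, 30)  # -> val = 24, result = 11, c = 30
val, result = (result, val)  # -> val = 11, result = 24
result, c = (c, result)  # -> result = 30, c = 24

Answer: 30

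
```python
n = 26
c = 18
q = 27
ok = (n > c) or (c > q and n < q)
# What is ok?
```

Trace (tracking ok):
n = 26  # -> n = 26
c = 18  # -> c = 18
q = 27  # -> q = 27
ok = n > c or (c > q and n < q)  # -> ok = True

Answer: True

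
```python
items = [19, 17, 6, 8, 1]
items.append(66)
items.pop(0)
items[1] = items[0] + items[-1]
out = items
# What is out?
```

Answer: [17, 83, 8, 1, 66]

Derivation:
Trace (tracking out):
items = [19, 17, 6, 8, 1]  # -> items = [19, 17, 6, 8, 1]
items.append(66)  # -> items = [19, 17, 6, 8, 1, 66]
items.pop(0)  # -> items = [17, 6, 8, 1, 66]
items[1] = items[0] + items[-1]  # -> items = [17, 83, 8, 1, 66]
out = items  # -> out = [17, 83, 8, 1, 66]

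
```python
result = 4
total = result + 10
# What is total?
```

Answer: 14

Derivation:
Trace (tracking total):
result = 4  # -> result = 4
total = result + 10  # -> total = 14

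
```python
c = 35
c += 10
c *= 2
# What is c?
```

Answer: 90

Derivation:
Trace (tracking c):
c = 35  # -> c = 35
c += 10  # -> c = 45
c *= 2  # -> c = 90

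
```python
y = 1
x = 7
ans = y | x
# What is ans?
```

Trace (tracking ans):
y = 1  # -> y = 1
x = 7  # -> x = 7
ans = y | x  # -> ans = 7

Answer: 7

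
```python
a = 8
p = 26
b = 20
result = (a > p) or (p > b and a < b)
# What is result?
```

Answer: True

Derivation:
Trace (tracking result):
a = 8  # -> a = 8
p = 26  # -> p = 26
b = 20  # -> b = 20
result = a > p or (p > b and a < b)  # -> result = True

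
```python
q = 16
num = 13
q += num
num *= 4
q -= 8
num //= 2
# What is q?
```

Trace (tracking q):
q = 16  # -> q = 16
num = 13  # -> num = 13
q += num  # -> q = 29
num *= 4  # -> num = 52
q -= 8  # -> q = 21
num //= 2  # -> num = 26

Answer: 21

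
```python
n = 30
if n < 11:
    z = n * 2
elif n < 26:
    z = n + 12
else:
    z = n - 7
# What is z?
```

Answer: 23

Derivation:
Trace (tracking z):
n = 30  # -> n = 30
if n < 11:  # condition is False
elif n < 26:  # condition is False
else:
    z = n - 7  # -> z = 23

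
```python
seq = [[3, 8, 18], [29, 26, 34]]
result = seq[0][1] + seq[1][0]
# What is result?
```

Answer: 37

Derivation:
Trace (tracking result):
seq = [[3, 8, 18], [29, 26, 34]]  # -> seq = [[3, 8, 18], [29, 26, 34]]
result = seq[0][1] + seq[1][0]  # -> result = 37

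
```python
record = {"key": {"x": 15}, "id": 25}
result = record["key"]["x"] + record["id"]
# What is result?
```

Trace (tracking result):
record = {'key': {'x': 15}, 'id': 25}  # -> record = {'key': {'x': 15}, 'id': 25}
result = record['key']['x'] + record['id']  # -> result = 40

Answer: 40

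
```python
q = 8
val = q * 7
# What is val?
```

Trace (tracking val):
q = 8  # -> q = 8
val = q * 7  # -> val = 56

Answer: 56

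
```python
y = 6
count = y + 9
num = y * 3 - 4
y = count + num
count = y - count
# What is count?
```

Answer: 14

Derivation:
Trace (tracking count):
y = 6  # -> y = 6
count = y + 9  # -> count = 15
num = y * 3 - 4  # -> num = 14
y = count + num  # -> y = 29
count = y - count  # -> count = 14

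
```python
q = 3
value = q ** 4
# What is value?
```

Trace (tracking value):
q = 3  # -> q = 3
value = q ** 4  # -> value = 81

Answer: 81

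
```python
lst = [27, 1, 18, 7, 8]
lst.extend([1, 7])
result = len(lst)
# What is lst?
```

Trace (tracking lst):
lst = [27, 1, 18, 7, 8]  # -> lst = [27, 1, 18, 7, 8]
lst.extend([1, 7])  # -> lst = [27, 1, 18, 7, 8, 1, 7]
result = len(lst)  # -> result = 7

Answer: [27, 1, 18, 7, 8, 1, 7]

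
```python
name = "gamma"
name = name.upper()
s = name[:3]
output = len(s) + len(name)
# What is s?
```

Answer: 'GAM'

Derivation:
Trace (tracking s):
name = 'gamma'  # -> name = 'gamma'
name = name.upper()  # -> name = 'GAMMA'
s = name[:3]  # -> s = 'GAM'
output = len(s) + len(name)  # -> output = 8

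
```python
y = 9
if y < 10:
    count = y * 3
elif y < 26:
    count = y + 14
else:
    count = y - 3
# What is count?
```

Trace (tracking count):
y = 9  # -> y = 9
if y < 10:  # condition is True
    count = y * 3  # -> count = 27

Answer: 27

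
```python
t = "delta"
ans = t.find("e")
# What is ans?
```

Answer: 1

Derivation:
Trace (tracking ans):
t = 'delta'  # -> t = 'delta'
ans = t.find('e')  # -> ans = 1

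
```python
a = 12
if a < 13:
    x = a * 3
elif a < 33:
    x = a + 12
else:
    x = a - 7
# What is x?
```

Answer: 36

Derivation:
Trace (tracking x):
a = 12  # -> a = 12
if a < 13:  # condition is True
    x = a * 3  # -> x = 36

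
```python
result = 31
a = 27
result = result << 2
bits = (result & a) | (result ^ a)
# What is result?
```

Answer: 124

Derivation:
Trace (tracking result):
result = 31  # -> result = 31
a = 27  # -> a = 27
result = result << 2  # -> result = 124
bits = result & a | result ^ a  # -> bits = 127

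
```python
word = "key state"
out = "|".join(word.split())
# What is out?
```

Trace (tracking out):
word = 'key state'  # -> word = 'key state'
out = '|'.join(word.split())  # -> out = 'key|state'

Answer: 'key|state'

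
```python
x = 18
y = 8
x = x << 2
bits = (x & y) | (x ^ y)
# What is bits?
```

Answer: 72

Derivation:
Trace (tracking bits):
x = 18  # -> x = 18
y = 8  # -> y = 8
x = x << 2  # -> x = 72
bits = x & y | x ^ y  # -> bits = 72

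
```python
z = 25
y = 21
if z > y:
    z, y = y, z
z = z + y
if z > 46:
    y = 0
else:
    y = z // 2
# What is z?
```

Answer: 46

Derivation:
Trace (tracking z):
z = 25  # -> z = 25
y = 21  # -> y = 21
if z > y:  # condition is True
    z, y = (y, z)  # -> z = 21, y = 25
z = z + y  # -> z = 46
if z > 46:  # condition is False
else:
    y = z // 2  # -> y = 23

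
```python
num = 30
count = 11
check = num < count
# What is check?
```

Trace (tracking check):
num = 30  # -> num = 30
count = 11  # -> count = 11
check = num < count  # -> check = False

Answer: False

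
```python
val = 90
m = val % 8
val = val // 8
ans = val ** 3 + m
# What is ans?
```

Answer: 1333

Derivation:
Trace (tracking ans):
val = 90  # -> val = 90
m = val % 8  # -> m = 2
val = val // 8  # -> val = 11
ans = val ** 3 + m  # -> ans = 1333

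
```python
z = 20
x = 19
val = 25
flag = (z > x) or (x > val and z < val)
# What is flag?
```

Answer: True

Derivation:
Trace (tracking flag):
z = 20  # -> z = 20
x = 19  # -> x = 19
val = 25  # -> val = 25
flag = z > x or (x > val and z < val)  # -> flag = True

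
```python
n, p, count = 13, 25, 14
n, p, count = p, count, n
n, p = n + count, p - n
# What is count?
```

Answer: 13

Derivation:
Trace (tracking count):
n, p, count = (13, 25, 14)  # -> n = 13, p = 25, count = 14
n, p, count = (p, count, n)  # -> n = 25, p = 14, count = 13
n, p = (n + count, p - n)  # -> n = 38, p = -11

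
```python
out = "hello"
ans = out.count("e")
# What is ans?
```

Trace (tracking ans):
out = 'hello'  # -> out = 'hello'
ans = out.count('e')  # -> ans = 1

Answer: 1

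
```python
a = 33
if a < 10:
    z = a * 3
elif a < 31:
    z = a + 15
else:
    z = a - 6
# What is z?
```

Trace (tracking z):
a = 33  # -> a = 33
if a < 10:  # condition is False
elif a < 31:  # condition is False
else:
    z = a - 6  # -> z = 27

Answer: 27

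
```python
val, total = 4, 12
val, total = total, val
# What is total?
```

Trace (tracking total):
val, total = (4, 12)  # -> val = 4, total = 12
val, total = (total, val)  # -> val = 12, total = 4

Answer: 4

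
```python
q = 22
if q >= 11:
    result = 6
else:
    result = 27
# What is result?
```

Trace (tracking result):
q = 22  # -> q = 22
if q >= 11:  # condition is True
    result = 6  # -> result = 6

Answer: 6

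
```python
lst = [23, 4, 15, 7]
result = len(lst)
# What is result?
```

Answer: 4

Derivation:
Trace (tracking result):
lst = [23, 4, 15, 7]  # -> lst = [23, 4, 15, 7]
result = len(lst)  # -> result = 4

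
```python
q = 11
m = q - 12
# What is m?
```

Trace (tracking m):
q = 11  # -> q = 11
m = q - 12  # -> m = -1

Answer: -1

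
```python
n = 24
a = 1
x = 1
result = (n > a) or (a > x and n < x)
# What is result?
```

Answer: True

Derivation:
Trace (tracking result):
n = 24  # -> n = 24
a = 1  # -> a = 1
x = 1  # -> x = 1
result = n > a or (a > x and n < x)  # -> result = True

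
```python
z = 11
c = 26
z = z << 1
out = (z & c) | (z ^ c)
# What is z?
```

Trace (tracking z):
z = 11  # -> z = 11
c = 26  # -> c = 26
z = z << 1  # -> z = 22
out = z & c | z ^ c  # -> out = 30

Answer: 22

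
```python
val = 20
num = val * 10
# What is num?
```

Answer: 200

Derivation:
Trace (tracking num):
val = 20  # -> val = 20
num = val * 10  # -> num = 200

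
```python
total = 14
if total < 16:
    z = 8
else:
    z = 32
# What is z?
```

Trace (tracking z):
total = 14  # -> total = 14
if total < 16:  # condition is True
    z = 8  # -> z = 8

Answer: 8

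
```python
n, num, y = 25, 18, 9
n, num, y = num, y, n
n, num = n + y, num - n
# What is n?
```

Answer: 43

Derivation:
Trace (tracking n):
n, num, y = (25, 18, 9)  # -> n = 25, num = 18, y = 9
n, num, y = (num, y, n)  # -> n = 18, num = 9, y = 25
n, num = (n + y, num - n)  # -> n = 43, num = -9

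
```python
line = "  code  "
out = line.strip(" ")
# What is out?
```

Answer: 'code'

Derivation:
Trace (tracking out):
line = '  code  '  # -> line = '  code  '
out = line.strip(' ')  # -> out = 'code'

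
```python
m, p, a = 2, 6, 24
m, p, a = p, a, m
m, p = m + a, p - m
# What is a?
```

Trace (tracking a):
m, p, a = (2, 6, 24)  # -> m = 2, p = 6, a = 24
m, p, a = (p, a, m)  # -> m = 6, p = 24, a = 2
m, p = (m + a, p - m)  # -> m = 8, p = 18

Answer: 2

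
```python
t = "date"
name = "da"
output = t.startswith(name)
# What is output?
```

Trace (tracking output):
t = 'date'  # -> t = 'date'
name = 'da'  # -> name = 'da'
output = t.startswith(name)  # -> output = True

Answer: True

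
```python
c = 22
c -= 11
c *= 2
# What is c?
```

Answer: 22

Derivation:
Trace (tracking c):
c = 22  # -> c = 22
c -= 11  # -> c = 11
c *= 2  # -> c = 22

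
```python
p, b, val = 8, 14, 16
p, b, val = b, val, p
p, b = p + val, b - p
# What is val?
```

Trace (tracking val):
p, b, val = (8, 14, 16)  # -> p = 8, b = 14, val = 16
p, b, val = (b, val, p)  # -> p = 14, b = 16, val = 8
p, b = (p + val, b - p)  # -> p = 22, b = 2

Answer: 8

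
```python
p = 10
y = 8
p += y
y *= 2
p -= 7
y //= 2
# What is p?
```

Answer: 11

Derivation:
Trace (tracking p):
p = 10  # -> p = 10
y = 8  # -> y = 8
p += y  # -> p = 18
y *= 2  # -> y = 16
p -= 7  # -> p = 11
y //= 2  # -> y = 8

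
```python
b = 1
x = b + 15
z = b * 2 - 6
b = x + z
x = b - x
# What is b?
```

Answer: 12

Derivation:
Trace (tracking b):
b = 1  # -> b = 1
x = b + 15  # -> x = 16
z = b * 2 - 6  # -> z = -4
b = x + z  # -> b = 12
x = b - x  # -> x = -4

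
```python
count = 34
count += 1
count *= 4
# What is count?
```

Trace (tracking count):
count = 34  # -> count = 34
count += 1  # -> count = 35
count *= 4  # -> count = 140

Answer: 140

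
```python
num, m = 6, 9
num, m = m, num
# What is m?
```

Trace (tracking m):
num, m = (6, 9)  # -> num = 6, m = 9
num, m = (m, num)  # -> num = 9, m = 6

Answer: 6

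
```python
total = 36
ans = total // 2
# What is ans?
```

Trace (tracking ans):
total = 36  # -> total = 36
ans = total // 2  # -> ans = 18

Answer: 18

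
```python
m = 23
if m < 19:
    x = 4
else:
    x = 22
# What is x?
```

Trace (tracking x):
m = 23  # -> m = 23
if m < 19:  # condition is False
else:
    x = 22  # -> x = 22

Answer: 22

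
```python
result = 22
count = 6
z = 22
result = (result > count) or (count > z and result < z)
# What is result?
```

Trace (tracking result):
result = 22  # -> result = 22
count = 6  # -> count = 6
z = 22  # -> z = 22
result = result > count or (count > z and result < z)  # -> result = True

Answer: True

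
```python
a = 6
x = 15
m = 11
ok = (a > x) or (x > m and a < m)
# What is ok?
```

Trace (tracking ok):
a = 6  # -> a = 6
x = 15  # -> x = 15
m = 11  # -> m = 11
ok = a > x or (x > m and a < m)  # -> ok = True

Answer: True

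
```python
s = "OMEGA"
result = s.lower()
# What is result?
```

Trace (tracking result):
s = 'OMEGA'  # -> s = 'OMEGA'
result = s.lower()  # -> result = 'omega'

Answer: 'omega'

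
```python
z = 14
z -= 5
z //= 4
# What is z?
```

Trace (tracking z):
z = 14  # -> z = 14
z -= 5  # -> z = 9
z //= 4  # -> z = 2

Answer: 2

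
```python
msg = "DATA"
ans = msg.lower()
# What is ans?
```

Trace (tracking ans):
msg = 'DATA'  # -> msg = 'DATA'
ans = msg.lower()  # -> ans = 'data'

Answer: 'data'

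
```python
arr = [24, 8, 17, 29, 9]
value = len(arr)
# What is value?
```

Answer: 5

Derivation:
Trace (tracking value):
arr = [24, 8, 17, 29, 9]  # -> arr = [24, 8, 17, 29, 9]
value = len(arr)  # -> value = 5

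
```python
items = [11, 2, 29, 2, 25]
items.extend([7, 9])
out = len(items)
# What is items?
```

Trace (tracking items):
items = [11, 2, 29, 2, 25]  # -> items = [11, 2, 29, 2, 25]
items.extend([7, 9])  # -> items = [11, 2, 29, 2, 25, 7, 9]
out = len(items)  # -> out = 7

Answer: [11, 2, 29, 2, 25, 7, 9]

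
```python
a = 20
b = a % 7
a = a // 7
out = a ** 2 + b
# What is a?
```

Trace (tracking a):
a = 20  # -> a = 20
b = a % 7  # -> b = 6
a = a // 7  # -> a = 2
out = a ** 2 + b  # -> out = 10

Answer: 2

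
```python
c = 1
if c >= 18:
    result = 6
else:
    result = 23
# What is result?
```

Trace (tracking result):
c = 1  # -> c = 1
if c >= 18:  # condition is False
else:
    result = 23  # -> result = 23

Answer: 23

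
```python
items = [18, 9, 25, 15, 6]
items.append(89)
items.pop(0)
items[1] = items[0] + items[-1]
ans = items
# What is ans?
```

Answer: [9, 98, 15, 6, 89]

Derivation:
Trace (tracking ans):
items = [18, 9, 25, 15, 6]  # -> items = [18, 9, 25, 15, 6]
items.append(89)  # -> items = [18, 9, 25, 15, 6, 89]
items.pop(0)  # -> items = [9, 25, 15, 6, 89]
items[1] = items[0] + items[-1]  # -> items = [9, 98, 15, 6, 89]
ans = items  # -> ans = [9, 98, 15, 6, 89]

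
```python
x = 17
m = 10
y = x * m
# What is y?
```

Answer: 170

Derivation:
Trace (tracking y):
x = 17  # -> x = 17
m = 10  # -> m = 10
y = x * m  # -> y = 170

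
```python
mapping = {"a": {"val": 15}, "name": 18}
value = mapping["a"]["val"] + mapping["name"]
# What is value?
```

Answer: 33

Derivation:
Trace (tracking value):
mapping = {'a': {'val': 15}, 'name': 18}  # -> mapping = {'a': {'val': 15}, 'name': 18}
value = mapping['a']['val'] + mapping['name']  # -> value = 33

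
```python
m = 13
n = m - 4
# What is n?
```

Trace (tracking n):
m = 13  # -> m = 13
n = m - 4  # -> n = 9

Answer: 9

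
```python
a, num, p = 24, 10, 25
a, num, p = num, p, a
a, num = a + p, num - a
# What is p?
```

Trace (tracking p):
a, num, p = (24, 10, 25)  # -> a = 24, num = 10, p = 25
a, num, p = (num, p, a)  # -> a = 10, num = 25, p = 24
a, num = (a + p, num - a)  # -> a = 34, num = 15

Answer: 24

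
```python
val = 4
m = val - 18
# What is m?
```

Answer: -14

Derivation:
Trace (tracking m):
val = 4  # -> val = 4
m = val - 18  # -> m = -14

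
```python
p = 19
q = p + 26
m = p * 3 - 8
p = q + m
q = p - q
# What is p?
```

Answer: 94

Derivation:
Trace (tracking p):
p = 19  # -> p = 19
q = p + 26  # -> q = 45
m = p * 3 - 8  # -> m = 49
p = q + m  # -> p = 94
q = p - q  # -> q = 49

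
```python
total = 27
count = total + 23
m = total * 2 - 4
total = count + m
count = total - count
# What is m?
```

Trace (tracking m):
total = 27  # -> total = 27
count = total + 23  # -> count = 50
m = total * 2 - 4  # -> m = 50
total = count + m  # -> total = 100
count = total - count  # -> count = 50

Answer: 50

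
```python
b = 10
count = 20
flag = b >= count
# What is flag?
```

Trace (tracking flag):
b = 10  # -> b = 10
count = 20  # -> count = 20
flag = b >= count  # -> flag = False

Answer: False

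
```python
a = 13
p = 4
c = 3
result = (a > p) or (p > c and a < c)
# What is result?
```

Answer: True

Derivation:
Trace (tracking result):
a = 13  # -> a = 13
p = 4  # -> p = 4
c = 3  # -> c = 3
result = a > p or (p > c and a < c)  # -> result = True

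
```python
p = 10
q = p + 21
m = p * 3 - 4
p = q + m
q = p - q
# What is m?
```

Answer: 26

Derivation:
Trace (tracking m):
p = 10  # -> p = 10
q = p + 21  # -> q = 31
m = p * 3 - 4  # -> m = 26
p = q + m  # -> p = 57
q = p - q  # -> q = 26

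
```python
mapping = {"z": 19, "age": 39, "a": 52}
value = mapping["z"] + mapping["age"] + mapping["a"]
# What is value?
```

Trace (tracking value):
mapping = {'z': 19, 'age': 39, 'a': 52}  # -> mapping = {'z': 19, 'age': 39, 'a': 52}
value = mapping['z'] + mapping['age'] + mapping['a']  # -> value = 110

Answer: 110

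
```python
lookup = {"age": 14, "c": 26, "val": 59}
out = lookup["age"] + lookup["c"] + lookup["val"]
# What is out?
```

Trace (tracking out):
lookup = {'age': 14, 'c': 26, 'val': 59}  # -> lookup = {'age': 14, 'c': 26, 'val': 59}
out = lookup['age'] + lookup['c'] + lookup['val']  # -> out = 99

Answer: 99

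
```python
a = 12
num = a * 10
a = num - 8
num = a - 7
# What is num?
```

Answer: 105

Derivation:
Trace (tracking num):
a = 12  # -> a = 12
num = a * 10  # -> num = 120
a = num - 8  # -> a = 112
num = a - 7  # -> num = 105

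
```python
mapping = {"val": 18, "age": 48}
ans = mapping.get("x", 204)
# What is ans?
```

Answer: 204

Derivation:
Trace (tracking ans):
mapping = {'val': 18, 'age': 48}  # -> mapping = {'val': 18, 'age': 48}
ans = mapping.get('x', 204)  # -> ans = 204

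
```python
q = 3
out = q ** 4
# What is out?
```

Answer: 81

Derivation:
Trace (tracking out):
q = 3  # -> q = 3
out = q ** 4  # -> out = 81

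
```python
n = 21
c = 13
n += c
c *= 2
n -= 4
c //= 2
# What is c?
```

Trace (tracking c):
n = 21  # -> n = 21
c = 13  # -> c = 13
n += c  # -> n = 34
c *= 2  # -> c = 26
n -= 4  # -> n = 30
c //= 2  # -> c = 13

Answer: 13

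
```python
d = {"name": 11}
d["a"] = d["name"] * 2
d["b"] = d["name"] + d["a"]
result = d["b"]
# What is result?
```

Answer: 33

Derivation:
Trace (tracking result):
d = {'name': 11}  # -> d = {'name': 11}
d['a'] = d['name'] * 2  # -> d = {'name': 11, 'a': 22}
d['b'] = d['name'] + d['a']  # -> d = {'name': 11, 'a': 22, 'b': 33}
result = d['b']  # -> result = 33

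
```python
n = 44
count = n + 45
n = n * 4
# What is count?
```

Answer: 89

Derivation:
Trace (tracking count):
n = 44  # -> n = 44
count = n + 45  # -> count = 89
n = n * 4  # -> n = 176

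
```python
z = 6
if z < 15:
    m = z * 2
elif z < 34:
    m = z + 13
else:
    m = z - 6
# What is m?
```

Trace (tracking m):
z = 6  # -> z = 6
if z < 15:  # condition is True
    m = z * 2  # -> m = 12

Answer: 12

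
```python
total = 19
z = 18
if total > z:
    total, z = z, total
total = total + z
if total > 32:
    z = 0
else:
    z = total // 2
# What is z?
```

Trace (tracking z):
total = 19  # -> total = 19
z = 18  # -> z = 18
if total > z:  # condition is True
    total, z = (z, total)  # -> total = 18, z = 19
total = total + z  # -> total = 37
if total > 32:  # condition is True
    z = 0  # -> z = 0

Answer: 0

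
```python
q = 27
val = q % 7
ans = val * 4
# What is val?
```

Trace (tracking val):
q = 27  # -> q = 27
val = q % 7  # -> val = 6
ans = val * 4  # -> ans = 24

Answer: 6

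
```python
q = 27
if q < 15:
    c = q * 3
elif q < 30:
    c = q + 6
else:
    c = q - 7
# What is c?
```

Trace (tracking c):
q = 27  # -> q = 27
if q < 15:  # condition is False
elif q < 30:  # condition is True
    c = q + 6  # -> c = 33

Answer: 33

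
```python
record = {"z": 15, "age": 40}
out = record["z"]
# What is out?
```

Trace (tracking out):
record = {'z': 15, 'age': 40}  # -> record = {'z': 15, 'age': 40}
out = record['z']  # -> out = 15

Answer: 15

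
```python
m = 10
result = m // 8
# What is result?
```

Answer: 1

Derivation:
Trace (tracking result):
m = 10  # -> m = 10
result = m // 8  # -> result = 1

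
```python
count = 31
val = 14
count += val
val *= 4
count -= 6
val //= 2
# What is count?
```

Answer: 39

Derivation:
Trace (tracking count):
count = 31  # -> count = 31
val = 14  # -> val = 14
count += val  # -> count = 45
val *= 4  # -> val = 56
count -= 6  # -> count = 39
val //= 2  # -> val = 28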